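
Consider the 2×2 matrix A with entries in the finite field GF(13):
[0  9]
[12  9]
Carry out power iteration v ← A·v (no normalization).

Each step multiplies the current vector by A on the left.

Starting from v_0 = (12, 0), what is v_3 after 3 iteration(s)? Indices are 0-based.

v_0 = (12, 0).
v_1 = A·v_0 = (0, 1).
v_2 = A·v_1 = (9, 9).
v_3 = A·v_2 = (3, 7).

v_3 = (3, 7)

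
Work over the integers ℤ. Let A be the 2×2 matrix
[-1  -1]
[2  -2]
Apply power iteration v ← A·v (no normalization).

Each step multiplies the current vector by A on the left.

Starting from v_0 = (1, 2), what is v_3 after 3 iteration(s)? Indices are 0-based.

v_0 = (1, 2).
v_1 = A·v_0 = (-3, -2).
v_2 = A·v_1 = (5, -2).
v_3 = A·v_2 = (-3, 14).

v_3 = (-3, 14)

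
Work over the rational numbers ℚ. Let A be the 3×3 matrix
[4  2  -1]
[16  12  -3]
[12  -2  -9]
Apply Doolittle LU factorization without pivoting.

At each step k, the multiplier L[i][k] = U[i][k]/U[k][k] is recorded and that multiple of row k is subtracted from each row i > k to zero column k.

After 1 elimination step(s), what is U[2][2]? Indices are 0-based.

U[2][2] = -6

Step 1: pivot at (0,0) is 4.
  row1 ← row1 − (4)·row0  ⇒  L[1][0]=4, U row1=(0, 4, 1)
  row2 ← row2 − (3)·row0  ⇒  L[2][0]=3, U row2=(0, -8, -6)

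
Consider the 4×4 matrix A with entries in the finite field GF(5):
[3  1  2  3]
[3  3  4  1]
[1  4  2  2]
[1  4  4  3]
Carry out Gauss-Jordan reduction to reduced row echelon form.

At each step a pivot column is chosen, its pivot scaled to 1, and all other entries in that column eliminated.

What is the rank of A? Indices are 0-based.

[1] R0 /= 3  ⇒  (1, 2, 4, 1)
     R1 -= 3·R0  ⇒  (0, 2, 2, 3)
     R2 -= 1·R0  ⇒  (0, 2, 3, 1)
     R3 -= 1·R0  ⇒  (0, 2, 0, 2)
[2] R1 /= 2  ⇒  (0, 1, 1, 4)
     R0 -= 2·R1  ⇒  (1, 0, 2, 3)
     R2 -= 2·R1  ⇒  (0, 0, 1, 3)
     R3 -= 2·R1  ⇒  (0, 0, 3, 4)
[3] R2 /= 1  ⇒  (0, 0, 1, 3)
     R0 -= 2·R2  ⇒  (1, 0, 0, 2)
     R1 -= 1·R2  ⇒  (0, 1, 0, 1)
     R3 -= 3·R2  ⇒  (0, 0, 0, 0)
column 3 empty below row 3

rank = 3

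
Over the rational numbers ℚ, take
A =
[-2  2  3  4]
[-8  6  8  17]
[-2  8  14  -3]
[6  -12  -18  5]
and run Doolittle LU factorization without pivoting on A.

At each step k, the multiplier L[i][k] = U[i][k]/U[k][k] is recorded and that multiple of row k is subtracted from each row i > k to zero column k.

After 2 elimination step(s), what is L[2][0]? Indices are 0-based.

k=0: U[0][0]=-2
  eliminate (1,0): mult=4, new row 1: (0, -2, -4, 1); set L[1][0]=4
  eliminate (2,0): mult=1, new row 2: (0, 6, 11, -7); set L[2][0]=1
  eliminate (3,0): mult=-3, new row 3: (0, -6, -9, 17); set L[3][0]=-3
k=1: U[1][1]=-2
  eliminate (2,1): mult=-3, new row 2: (0, 0, -1, -4); set L[2][1]=-3
  eliminate (3,1): mult=3, new row 3: (0, 0, 3, 14); set L[3][1]=3

L[2][0] = 1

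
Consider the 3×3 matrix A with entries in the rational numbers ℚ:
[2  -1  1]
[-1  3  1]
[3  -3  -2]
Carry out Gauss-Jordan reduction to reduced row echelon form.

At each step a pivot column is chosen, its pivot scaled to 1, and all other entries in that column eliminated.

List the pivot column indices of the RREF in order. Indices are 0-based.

pivot columns: 0, 1, 2

pivot(0,0)=2: scale R0 → (1, -1/2, 1/2)
  clear (1,0): R1 −= (-1)R0 → (0, 5/2, 3/2)
  clear (2,0): R2 −= (3)R0 → (0, -3/2, -7/2)
pivot(1,1)=5/2: scale R1 → (0, 1, 3/5)
  clear (0,1): R0 −= (-1/2)R1 → (1, 0, 4/5)
  clear (2,1): R2 −= (-3/2)R1 → (0, 0, -13/5)
pivot(2,2)=-13/5: scale R2 → (0, 0, 1)
  clear (0,2): R0 −= (4/5)R2 → (1, 0, 0)
  clear (1,2): R1 −= (3/5)R2 → (0, 1, 0)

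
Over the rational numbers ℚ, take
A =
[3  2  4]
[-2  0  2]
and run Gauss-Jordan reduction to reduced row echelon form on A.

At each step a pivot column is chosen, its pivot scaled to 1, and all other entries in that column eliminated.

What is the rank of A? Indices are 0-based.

pivot(0,0)=3: scale R0 → (1, 2/3, 4/3)
  clear (1,0): R1 −= (-2)R0 → (0, 4/3, 14/3)
pivot(1,1)=4/3: scale R1 → (0, 1, 7/2)
  clear (0,1): R0 −= (2/3)R1 → (1, 0, -1)

rank = 2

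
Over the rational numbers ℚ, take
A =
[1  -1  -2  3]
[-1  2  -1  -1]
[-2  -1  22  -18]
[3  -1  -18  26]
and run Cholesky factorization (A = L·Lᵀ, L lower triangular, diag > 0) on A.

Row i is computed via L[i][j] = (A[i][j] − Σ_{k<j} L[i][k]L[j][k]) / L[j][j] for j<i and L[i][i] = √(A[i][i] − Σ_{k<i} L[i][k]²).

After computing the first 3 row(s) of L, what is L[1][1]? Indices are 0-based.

L[1][1] = 1

Step 1: L[0][0] = √(1) = 1.
  L[1][0] = (-1) / L[0][0] = -1.
Step 2: L[1][1] = √(1) = 1.
  L[2][0] = (-2) / L[0][0] = -2.
  L[2][1] = (-3) / L[1][1] = -3.
Step 3: L[2][2] = √(9) = 3.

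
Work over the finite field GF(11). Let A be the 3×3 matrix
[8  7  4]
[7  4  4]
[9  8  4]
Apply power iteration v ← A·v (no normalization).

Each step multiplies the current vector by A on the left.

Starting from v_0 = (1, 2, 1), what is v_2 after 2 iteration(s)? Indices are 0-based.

v_0 = (1, 2, 1).
v_1 = A·v_0 = (4, 8, 7).
v_2 = A·v_1 = (6, 0, 7).

v_2 = (6, 0, 7)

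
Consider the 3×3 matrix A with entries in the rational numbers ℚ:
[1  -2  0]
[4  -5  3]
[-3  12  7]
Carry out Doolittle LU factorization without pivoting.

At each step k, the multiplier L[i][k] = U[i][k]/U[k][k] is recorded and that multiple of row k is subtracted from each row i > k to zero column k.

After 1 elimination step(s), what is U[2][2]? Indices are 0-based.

U[2][2] = 7

[col 0] pivot 1
  R1 -= 4*R0 → (0, 3, 3)  (L[1][0] := 4)
  R2 -= -3*R0 → (0, 6, 7)  (L[2][0] := -3)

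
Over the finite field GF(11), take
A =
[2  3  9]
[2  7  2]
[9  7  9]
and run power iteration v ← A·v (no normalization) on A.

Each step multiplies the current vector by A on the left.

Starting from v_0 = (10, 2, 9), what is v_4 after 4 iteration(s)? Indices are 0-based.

v_4 = (4, 6, 3)

v_0 = (10, 2, 9).
v_1 = A·v_0 = (8, 8, 9).
v_2 = A·v_1 = (0, 2, 0).
v_3 = A·v_2 = (6, 3, 3).
v_4 = A·v_3 = (4, 6, 3).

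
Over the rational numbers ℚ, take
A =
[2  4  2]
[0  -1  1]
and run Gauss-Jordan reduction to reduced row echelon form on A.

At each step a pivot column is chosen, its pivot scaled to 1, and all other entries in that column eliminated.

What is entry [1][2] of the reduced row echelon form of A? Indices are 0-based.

M[1][2] = -1

pivot(0,0)=2: scale R0 → (1, 2, 1)
pivot(1,1)=-1: scale R1 → (0, 1, -1)
  clear (0,1): R0 −= (2)R1 → (1, 0, 3)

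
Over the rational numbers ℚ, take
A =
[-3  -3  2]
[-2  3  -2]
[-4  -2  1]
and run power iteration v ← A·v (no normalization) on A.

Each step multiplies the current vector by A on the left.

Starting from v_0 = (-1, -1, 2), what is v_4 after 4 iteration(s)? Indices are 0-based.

v_4 = (167, -697, -126)

v_0 = (-1, -1, 2).
v_1 = A·v_0 = (10, -5, 8).
v_2 = A·v_1 = (1, -51, -22).
v_3 = A·v_2 = (106, -111, 76).
v_4 = A·v_3 = (167, -697, -126).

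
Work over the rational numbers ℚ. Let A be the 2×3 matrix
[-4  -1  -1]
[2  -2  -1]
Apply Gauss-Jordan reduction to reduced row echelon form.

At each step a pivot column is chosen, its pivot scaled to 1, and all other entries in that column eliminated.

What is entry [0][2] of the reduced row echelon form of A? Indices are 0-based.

[1] R0 /= -4  ⇒  (1, 1/4, 1/4)
     R1 -= 2·R0  ⇒  (0, -5/2, -3/2)
[2] R1 /= -5/2  ⇒  (0, 1, 3/5)
     R0 -= 1/4·R1  ⇒  (1, 0, 1/10)

M[0][2] = 1/10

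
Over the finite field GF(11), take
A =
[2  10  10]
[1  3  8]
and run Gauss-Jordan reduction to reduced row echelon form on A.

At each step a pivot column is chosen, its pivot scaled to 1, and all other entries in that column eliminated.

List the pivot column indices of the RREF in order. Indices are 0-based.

pivot columns: 0, 1

[1] R0 /= 2  ⇒  (1, 5, 5)
     R1 -= 1·R0  ⇒  (0, 9, 3)
[2] R1 /= 9  ⇒  (0, 1, 4)
     R0 -= 5·R1  ⇒  (1, 0, 7)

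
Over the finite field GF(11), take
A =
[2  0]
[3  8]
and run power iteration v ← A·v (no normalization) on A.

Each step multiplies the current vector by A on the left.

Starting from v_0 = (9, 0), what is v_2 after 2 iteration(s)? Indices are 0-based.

v_0 = (9, 0).
v_1 = A·v_0 = (7, 5).
v_2 = A·v_1 = (3, 6).

v_2 = (3, 6)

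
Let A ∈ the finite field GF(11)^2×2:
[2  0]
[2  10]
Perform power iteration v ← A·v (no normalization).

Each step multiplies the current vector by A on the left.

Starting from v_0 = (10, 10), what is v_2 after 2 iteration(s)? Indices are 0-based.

v_0 = (10, 10).
v_1 = A·v_0 = (9, 10).
v_2 = A·v_1 = (7, 8).

v_2 = (7, 8)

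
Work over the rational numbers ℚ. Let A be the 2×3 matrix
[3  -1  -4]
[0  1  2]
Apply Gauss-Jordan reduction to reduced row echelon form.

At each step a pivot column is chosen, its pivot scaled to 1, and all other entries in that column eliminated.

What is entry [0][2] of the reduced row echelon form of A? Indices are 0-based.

pivot(0,0)=3: scale R0 → (1, -1/3, -4/3)
pivot(1,1)=1: scale R1 → (0, 1, 2)
  clear (0,1): R0 −= (-1/3)R1 → (1, 0, -2/3)

M[0][2] = -2/3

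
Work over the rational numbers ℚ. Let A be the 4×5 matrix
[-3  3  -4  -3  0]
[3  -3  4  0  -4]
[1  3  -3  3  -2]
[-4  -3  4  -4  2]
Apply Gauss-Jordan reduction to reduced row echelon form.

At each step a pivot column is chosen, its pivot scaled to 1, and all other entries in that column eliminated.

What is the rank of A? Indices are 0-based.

rank = 4

step 1: normalize row 0 (÷-3) = (1, -1, 4/3, 1, 0)
  row 1: subtract 3×row0 = (0, 0, 0, -3, -4)
  row 2: subtract 1×row0 = (0, 4, -13/3, 2, -2)
  row 3: subtract -4×row0 = (0, -7, 28/3, 0, 2)
step 2: exchange rows 1,2
step 2: normalize row 1 (÷4) = (0, 1, -13/12, 1/2, -1/2)
  row 0: subtract -1×row1 = (1, 0, 1/4, 3/2, -1/2)
  row 3: subtract -7×row1 = (0, 0, 7/4, 7/2, -3/2)
step 3: exchange rows 2,3
step 3: normalize row 2 (÷7/4) = (0, 0, 1, 2, -6/7)
  row 0: subtract 1/4×row2 = (1, 0, 0, 1, -2/7)
  row 1: subtract -13/12×row2 = (0, 1, 0, 8/3, -10/7)
step 4: normalize row 3 (÷-3) = (0, 0, 0, 1, 4/3)
  row 0: subtract 1×row3 = (1, 0, 0, 0, -34/21)
  row 1: subtract 8/3×row3 = (0, 1, 0, 0, -314/63)
  row 2: subtract 2×row3 = (0, 0, 1, 0, -74/21)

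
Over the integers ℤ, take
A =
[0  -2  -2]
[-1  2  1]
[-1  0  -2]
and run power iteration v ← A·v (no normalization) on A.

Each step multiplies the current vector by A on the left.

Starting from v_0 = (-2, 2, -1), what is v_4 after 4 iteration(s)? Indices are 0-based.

v_0 = (-2, 2, -1).
v_1 = A·v_0 = (-2, 5, 4).
v_2 = A·v_1 = (-18, 16, -6).
v_3 = A·v_2 = (-20, 44, 30).
v_4 = A·v_3 = (-148, 138, -40).

v_4 = (-148, 138, -40)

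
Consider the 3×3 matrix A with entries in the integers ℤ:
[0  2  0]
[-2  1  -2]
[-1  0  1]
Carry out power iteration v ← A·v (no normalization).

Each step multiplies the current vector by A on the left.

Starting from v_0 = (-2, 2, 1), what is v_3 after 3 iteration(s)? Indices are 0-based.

v_0 = (-2, 2, 1).
v_1 = A·v_0 = (4, 4, 3).
v_2 = A·v_1 = (8, -10, -1).
v_3 = A·v_2 = (-20, -24, -9).

v_3 = (-20, -24, -9)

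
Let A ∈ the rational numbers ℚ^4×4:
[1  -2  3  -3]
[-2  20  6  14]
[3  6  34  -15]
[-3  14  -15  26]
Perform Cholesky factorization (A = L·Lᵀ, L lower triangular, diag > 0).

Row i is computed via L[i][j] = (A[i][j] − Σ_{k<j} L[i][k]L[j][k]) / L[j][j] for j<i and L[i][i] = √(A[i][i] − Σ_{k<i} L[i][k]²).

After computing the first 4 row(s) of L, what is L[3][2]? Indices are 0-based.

Step 1: L[0][0] = √(1) = 1.
  L[1][0] = (-2) / L[0][0] = -2.
Step 2: L[1][1] = √(16) = 4.
  L[2][0] = (3) / L[0][0] = 3.
  L[2][1] = (12) / L[1][1] = 3.
Step 3: L[2][2] = √(16) = 4.
  L[3][0] = (-3) / L[0][0] = -3.
  L[3][1] = (8) / L[1][1] = 2.
  L[3][2] = (-12) / L[2][2] = -3.
Step 4: L[3][3] = √(4) = 2.

L[3][2] = -3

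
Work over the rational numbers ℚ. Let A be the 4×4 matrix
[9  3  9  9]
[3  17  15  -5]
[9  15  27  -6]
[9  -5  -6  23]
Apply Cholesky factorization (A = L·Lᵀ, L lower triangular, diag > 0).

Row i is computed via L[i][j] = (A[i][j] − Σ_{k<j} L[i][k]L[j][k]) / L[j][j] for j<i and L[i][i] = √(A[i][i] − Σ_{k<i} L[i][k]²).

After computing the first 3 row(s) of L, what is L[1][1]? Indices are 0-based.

Step 1: L[0][0] = √(9) = 3.
  L[1][0] = (3) / L[0][0] = 1.
Step 2: L[1][1] = √(16) = 4.
  L[2][0] = (9) / L[0][0] = 3.
  L[2][1] = (12) / L[1][1] = 3.
Step 3: L[2][2] = √(9) = 3.

L[1][1] = 4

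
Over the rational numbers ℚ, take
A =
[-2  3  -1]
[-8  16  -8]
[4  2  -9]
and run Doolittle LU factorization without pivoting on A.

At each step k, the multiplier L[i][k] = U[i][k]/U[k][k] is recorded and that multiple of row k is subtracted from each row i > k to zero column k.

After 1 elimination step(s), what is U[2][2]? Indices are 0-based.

U[2][2] = -11

k=0: U[0][0]=-2
  eliminate (1,0): mult=4, new row 1: (0, 4, -4); set L[1][0]=4
  eliminate (2,0): mult=-2, new row 2: (0, 8, -11); set L[2][0]=-2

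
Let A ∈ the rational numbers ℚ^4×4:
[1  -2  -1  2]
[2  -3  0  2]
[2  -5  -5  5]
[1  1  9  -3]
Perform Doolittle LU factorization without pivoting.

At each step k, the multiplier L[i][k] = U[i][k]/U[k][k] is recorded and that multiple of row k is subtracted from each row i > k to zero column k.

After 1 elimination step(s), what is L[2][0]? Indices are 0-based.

L[2][0] = 2

k=0: U[0][0]=1
  eliminate (1,0): mult=2, new row 1: (0, 1, 2, -2); set L[1][0]=2
  eliminate (2,0): mult=2, new row 2: (0, -1, -3, 1); set L[2][0]=2
  eliminate (3,0): mult=1, new row 3: (0, 3, 10, -5); set L[3][0]=1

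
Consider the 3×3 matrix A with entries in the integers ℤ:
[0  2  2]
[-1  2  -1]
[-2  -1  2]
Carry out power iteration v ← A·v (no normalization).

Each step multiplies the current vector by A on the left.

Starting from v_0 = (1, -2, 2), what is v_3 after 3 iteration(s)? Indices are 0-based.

v_3 = (-6, -45, 60)

v_0 = (1, -2, 2).
v_1 = A·v_0 = (0, -7, 4).
v_2 = A·v_1 = (-6, -18, 15).
v_3 = A·v_2 = (-6, -45, 60).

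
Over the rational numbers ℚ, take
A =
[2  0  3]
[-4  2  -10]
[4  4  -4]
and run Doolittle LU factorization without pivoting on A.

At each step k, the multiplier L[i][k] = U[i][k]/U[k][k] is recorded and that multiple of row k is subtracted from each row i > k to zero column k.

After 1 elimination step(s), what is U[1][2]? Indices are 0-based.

U[1][2] = -4

k=0: U[0][0]=2
  eliminate (1,0): mult=-2, new row 1: (0, 2, -4); set L[1][0]=-2
  eliminate (2,0): mult=2, new row 2: (0, 4, -10); set L[2][0]=2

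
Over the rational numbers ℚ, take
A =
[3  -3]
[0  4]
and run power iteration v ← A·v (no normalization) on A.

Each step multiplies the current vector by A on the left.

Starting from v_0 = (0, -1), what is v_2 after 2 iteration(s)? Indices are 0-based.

v_0 = (0, -1).
v_1 = A·v_0 = (3, -4).
v_2 = A·v_1 = (21, -16).

v_2 = (21, -16)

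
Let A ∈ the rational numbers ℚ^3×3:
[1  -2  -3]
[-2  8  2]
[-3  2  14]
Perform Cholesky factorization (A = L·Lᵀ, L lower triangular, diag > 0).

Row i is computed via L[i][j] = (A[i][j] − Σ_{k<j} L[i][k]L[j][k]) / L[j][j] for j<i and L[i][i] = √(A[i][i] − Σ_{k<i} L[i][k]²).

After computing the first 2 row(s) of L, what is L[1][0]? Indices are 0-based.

L[1][0] = -2

Step 1: L[0][0] = √(1) = 1.
  L[1][0] = (-2) / L[0][0] = -2.
Step 2: L[1][1] = √(4) = 2.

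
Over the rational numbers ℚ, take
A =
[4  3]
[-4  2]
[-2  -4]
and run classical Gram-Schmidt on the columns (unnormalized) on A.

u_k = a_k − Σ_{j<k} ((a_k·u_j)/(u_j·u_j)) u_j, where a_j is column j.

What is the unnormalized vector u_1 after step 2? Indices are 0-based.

u_1 = (5/3, 10/3, -10/3)

Step 1: u_0 = a_0 = (4, -4, -2).
Step 2: u_1 = a_1 − (1/3)·u_0 = (5/3, 10/3, -10/3).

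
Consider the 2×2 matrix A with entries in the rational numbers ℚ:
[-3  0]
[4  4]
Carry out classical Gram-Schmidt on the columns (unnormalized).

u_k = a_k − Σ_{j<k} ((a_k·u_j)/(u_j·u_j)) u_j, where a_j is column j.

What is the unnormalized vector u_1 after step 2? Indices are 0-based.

Step 1: u_0 = a_0 = (-3, 4).
Step 2: u_1 = a_1 − (16/25)·u_0 = (48/25, 36/25).

u_1 = (48/25, 36/25)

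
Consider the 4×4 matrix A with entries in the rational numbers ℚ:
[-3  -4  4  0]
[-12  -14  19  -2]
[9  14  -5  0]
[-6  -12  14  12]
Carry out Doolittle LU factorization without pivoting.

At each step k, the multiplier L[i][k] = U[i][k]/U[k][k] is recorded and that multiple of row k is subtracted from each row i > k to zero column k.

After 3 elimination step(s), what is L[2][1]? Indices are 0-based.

L[2][1] = 1

Step 1: pivot at (0,0) is -3.
  row1 ← row1 − (4)·row0  ⇒  L[1][0]=4, U row1=(0, 2, 3, -2)
  row2 ← row2 − (-3)·row0  ⇒  L[2][0]=-3, U row2=(0, 2, 7, 0)
  row3 ← row3 − (2)·row0  ⇒  L[3][0]=2, U row3=(0, -4, 6, 12)
Step 2: pivot at (1,1) is 2.
  row2 ← row2 − (1)·row1  ⇒  L[2][1]=1, U row2=(0, 0, 4, 2)
  row3 ← row3 − (-2)·row1  ⇒  L[3][1]=-2, U row3=(0, 0, 12, 8)
Step 3: pivot at (2,2) is 4.
  row3 ← row3 − (3)·row2  ⇒  L[3][2]=3, U row3=(0, 0, 0, 2)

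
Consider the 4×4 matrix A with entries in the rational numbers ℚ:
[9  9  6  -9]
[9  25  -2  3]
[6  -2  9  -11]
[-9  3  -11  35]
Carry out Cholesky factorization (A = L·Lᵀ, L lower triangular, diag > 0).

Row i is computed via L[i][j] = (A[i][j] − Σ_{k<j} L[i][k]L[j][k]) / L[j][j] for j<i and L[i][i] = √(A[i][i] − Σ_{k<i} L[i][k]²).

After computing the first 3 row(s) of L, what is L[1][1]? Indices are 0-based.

Step 1: L[0][0] = √(9) = 3.
  L[1][0] = (9) / L[0][0] = 3.
Step 2: L[1][1] = √(16) = 4.
  L[2][0] = (6) / L[0][0] = 2.
  L[2][1] = (-8) / L[1][1] = -2.
Step 3: L[2][2] = √(1) = 1.

L[1][1] = 4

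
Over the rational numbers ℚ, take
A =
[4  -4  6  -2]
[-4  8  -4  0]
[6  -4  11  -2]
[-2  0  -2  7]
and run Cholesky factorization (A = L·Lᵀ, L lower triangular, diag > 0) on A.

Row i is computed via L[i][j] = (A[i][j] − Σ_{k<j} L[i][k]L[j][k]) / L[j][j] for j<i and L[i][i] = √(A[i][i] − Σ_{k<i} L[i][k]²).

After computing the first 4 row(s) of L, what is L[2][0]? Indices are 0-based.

L[2][0] = 3

Step 1: L[0][0] = √(4) = 2.
  L[1][0] = (-4) / L[0][0] = -2.
Step 2: L[1][1] = √(4) = 2.
  L[2][0] = (6) / L[0][0] = 3.
  L[2][1] = (2) / L[1][1] = 1.
Step 3: L[2][2] = √(1) = 1.
  L[3][0] = (-2) / L[0][0] = -1.
  L[3][1] = (-2) / L[1][1] = -1.
  L[3][2] = (2) / L[2][2] = 2.
Step 4: L[3][3] = √(1) = 1.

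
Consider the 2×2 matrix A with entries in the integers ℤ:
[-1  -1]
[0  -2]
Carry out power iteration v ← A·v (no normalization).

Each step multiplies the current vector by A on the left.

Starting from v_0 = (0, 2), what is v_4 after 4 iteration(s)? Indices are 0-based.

v_4 = (30, 32)

v_0 = (0, 2).
v_1 = A·v_0 = (-2, -4).
v_2 = A·v_1 = (6, 8).
v_3 = A·v_2 = (-14, -16).
v_4 = A·v_3 = (30, 32).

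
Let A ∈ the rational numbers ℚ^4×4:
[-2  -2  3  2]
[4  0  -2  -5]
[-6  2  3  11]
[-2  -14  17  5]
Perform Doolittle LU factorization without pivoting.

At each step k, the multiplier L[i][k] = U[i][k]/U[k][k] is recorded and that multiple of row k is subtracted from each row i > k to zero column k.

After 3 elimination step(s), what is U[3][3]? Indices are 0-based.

k=0: U[0][0]=-2
  eliminate (1,0): mult=-2, new row 1: (0, -4, 4, -1); set L[1][0]=-2
  eliminate (2,0): mult=3, new row 2: (0, 8, -6, 5); set L[2][0]=3
  eliminate (3,0): mult=1, new row 3: (0, -12, 14, 3); set L[3][0]=1
k=1: U[1][1]=-4
  eliminate (2,1): mult=-2, new row 2: (0, 0, 2, 3); set L[2][1]=-2
  eliminate (3,1): mult=3, new row 3: (0, 0, 2, 6); set L[3][1]=3
k=2: U[2][2]=2
  eliminate (3,2): mult=1, new row 3: (0, 0, 0, 3); set L[3][2]=1

U[3][3] = 3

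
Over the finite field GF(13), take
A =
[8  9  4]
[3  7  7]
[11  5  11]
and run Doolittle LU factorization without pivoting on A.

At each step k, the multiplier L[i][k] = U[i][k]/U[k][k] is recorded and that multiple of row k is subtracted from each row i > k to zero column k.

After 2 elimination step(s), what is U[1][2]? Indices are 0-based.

Step 1: pivot at (0,0) is 8.
  row1 ← row1 − (2)·row0  ⇒  L[1][0]=2, U row1=(0, 2, 12)
  row2 ← row2 − (3)·row0  ⇒  L[2][0]=3, U row2=(0, 4, 12)
Step 2: pivot at (1,1) is 2.
  row2 ← row2 − (2)·row1  ⇒  L[2][1]=2, U row2=(0, 0, 1)

U[1][2] = 12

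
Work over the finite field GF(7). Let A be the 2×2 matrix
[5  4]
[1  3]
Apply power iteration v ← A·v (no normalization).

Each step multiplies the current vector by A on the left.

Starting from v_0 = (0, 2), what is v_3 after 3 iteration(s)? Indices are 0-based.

v_3 = (4, 2)

v_0 = (0, 2).
v_1 = A·v_0 = (1, 6).
v_2 = A·v_1 = (1, 5).
v_3 = A·v_2 = (4, 2).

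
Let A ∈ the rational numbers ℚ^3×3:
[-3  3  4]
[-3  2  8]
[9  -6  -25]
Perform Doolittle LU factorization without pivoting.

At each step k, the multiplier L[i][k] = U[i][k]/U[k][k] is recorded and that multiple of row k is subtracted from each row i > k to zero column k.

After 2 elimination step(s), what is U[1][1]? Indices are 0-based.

U[1][1] = -1

[col 0] pivot -3
  R1 -= 1*R0 → (0, -1, 4)  (L[1][0] := 1)
  R2 -= -3*R0 → (0, 3, -13)  (L[2][0] := -3)
[col 1] pivot -1
  R2 -= -3*R1 → (0, 0, -1)  (L[2][1] := -3)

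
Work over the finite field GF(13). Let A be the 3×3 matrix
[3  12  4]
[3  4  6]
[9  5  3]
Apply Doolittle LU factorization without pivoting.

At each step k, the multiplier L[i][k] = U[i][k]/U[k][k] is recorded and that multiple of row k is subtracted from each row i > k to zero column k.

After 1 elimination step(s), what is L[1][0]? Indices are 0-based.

k=0: U[0][0]=3
  eliminate (1,0): mult=1, new row 1: (0, 5, 2); set L[1][0]=1
  eliminate (2,0): mult=3, new row 2: (0, 8, 4); set L[2][0]=3

L[1][0] = 1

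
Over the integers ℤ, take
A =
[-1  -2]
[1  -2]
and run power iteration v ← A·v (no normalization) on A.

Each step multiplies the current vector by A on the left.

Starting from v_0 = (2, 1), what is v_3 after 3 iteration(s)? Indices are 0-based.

v_3 = (4, 12)

v_0 = (2, 1).
v_1 = A·v_0 = (-4, 0).
v_2 = A·v_1 = (4, -4).
v_3 = A·v_2 = (4, 12).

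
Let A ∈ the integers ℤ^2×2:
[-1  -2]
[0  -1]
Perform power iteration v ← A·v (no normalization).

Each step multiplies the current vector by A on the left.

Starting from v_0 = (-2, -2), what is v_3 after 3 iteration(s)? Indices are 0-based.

v_0 = (-2, -2).
v_1 = A·v_0 = (6, 2).
v_2 = A·v_1 = (-10, -2).
v_3 = A·v_2 = (14, 2).

v_3 = (14, 2)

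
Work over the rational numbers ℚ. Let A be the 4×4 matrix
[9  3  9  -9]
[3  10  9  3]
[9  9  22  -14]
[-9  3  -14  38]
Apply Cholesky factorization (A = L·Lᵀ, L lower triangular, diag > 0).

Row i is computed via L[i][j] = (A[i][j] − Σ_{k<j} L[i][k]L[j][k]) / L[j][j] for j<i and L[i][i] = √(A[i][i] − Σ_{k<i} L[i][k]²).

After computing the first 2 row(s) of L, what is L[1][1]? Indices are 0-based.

L[1][1] = 3

Step 1: L[0][0] = √(9) = 3.
  L[1][0] = (3) / L[0][0] = 1.
Step 2: L[1][1] = √(9) = 3.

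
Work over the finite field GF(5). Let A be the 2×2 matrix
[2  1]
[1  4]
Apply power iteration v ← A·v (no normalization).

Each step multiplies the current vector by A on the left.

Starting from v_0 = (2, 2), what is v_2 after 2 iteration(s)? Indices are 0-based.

v_0 = (2, 2).
v_1 = A·v_0 = (1, 0).
v_2 = A·v_1 = (2, 1).

v_2 = (2, 1)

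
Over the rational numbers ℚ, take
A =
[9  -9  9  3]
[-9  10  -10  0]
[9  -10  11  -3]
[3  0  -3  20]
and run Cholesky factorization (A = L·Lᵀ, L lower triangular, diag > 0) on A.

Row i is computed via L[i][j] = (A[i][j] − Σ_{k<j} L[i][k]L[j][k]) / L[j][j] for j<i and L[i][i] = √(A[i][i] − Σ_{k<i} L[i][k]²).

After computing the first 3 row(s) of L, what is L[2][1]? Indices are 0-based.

L[2][1] = -1

Step 1: L[0][0] = √(9) = 3.
  L[1][0] = (-9) / L[0][0] = -3.
Step 2: L[1][1] = √(1) = 1.
  L[2][0] = (9) / L[0][0] = 3.
  L[2][1] = (-1) / L[1][1] = -1.
Step 3: L[2][2] = √(1) = 1.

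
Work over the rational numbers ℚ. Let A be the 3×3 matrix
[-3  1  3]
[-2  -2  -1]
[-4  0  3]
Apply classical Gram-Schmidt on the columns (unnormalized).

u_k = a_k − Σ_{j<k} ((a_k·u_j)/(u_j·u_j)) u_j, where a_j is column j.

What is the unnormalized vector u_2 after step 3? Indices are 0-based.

u_2 = (-2/9, -1/9, 2/9)

Step 1: u_0 = a_0 = (-3, -2, -4).
Step 2: u_1 = a_1 − (1/29)·u_0 = (32/29, -56/29, 4/29).
Step 3: u_2 = a_2 − (-19/29)·u_0 − (41/36)·u_1 = (-2/9, -1/9, 2/9).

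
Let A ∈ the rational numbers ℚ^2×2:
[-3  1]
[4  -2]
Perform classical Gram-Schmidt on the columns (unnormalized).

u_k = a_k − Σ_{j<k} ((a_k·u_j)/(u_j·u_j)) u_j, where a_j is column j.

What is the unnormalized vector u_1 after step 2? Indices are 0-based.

Step 1: u_0 = a_0 = (-3, 4).
Step 2: u_1 = a_1 − (-11/25)·u_0 = (-8/25, -6/25).

u_1 = (-8/25, -6/25)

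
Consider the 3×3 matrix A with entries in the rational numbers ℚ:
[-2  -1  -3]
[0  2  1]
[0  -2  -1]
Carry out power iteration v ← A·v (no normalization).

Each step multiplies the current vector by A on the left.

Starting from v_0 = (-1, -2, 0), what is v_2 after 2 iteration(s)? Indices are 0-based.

v_2 = (-16, -4, 4)

v_0 = (-1, -2, 0).
v_1 = A·v_0 = (4, -4, 4).
v_2 = A·v_1 = (-16, -4, 4).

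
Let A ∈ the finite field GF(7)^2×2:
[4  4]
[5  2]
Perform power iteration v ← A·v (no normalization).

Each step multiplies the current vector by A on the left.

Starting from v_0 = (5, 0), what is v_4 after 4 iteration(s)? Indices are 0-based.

v_4 = (0, 5)

v_0 = (5, 0).
v_1 = A·v_0 = (6, 4).
v_2 = A·v_1 = (5, 3).
v_3 = A·v_2 = (4, 3).
v_4 = A·v_3 = (0, 5).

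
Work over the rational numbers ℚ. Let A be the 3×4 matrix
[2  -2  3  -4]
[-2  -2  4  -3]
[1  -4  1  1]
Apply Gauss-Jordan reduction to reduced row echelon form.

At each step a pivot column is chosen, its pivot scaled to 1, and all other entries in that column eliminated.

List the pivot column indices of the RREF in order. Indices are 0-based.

pivot columns: 0, 1, 2

[1] R0 /= 2  ⇒  (1, -1, 3/2, -2)
     R1 -= -2·R0  ⇒  (0, -4, 7, -7)
     R2 -= 1·R0  ⇒  (0, -3, -1/2, 3)
[2] R1 /= -4  ⇒  (0, 1, -7/4, 7/4)
     R0 -= -1·R1  ⇒  (1, 0, -1/4, -1/4)
     R2 -= -3·R1  ⇒  (0, 0, -23/4, 33/4)
[3] R2 /= -23/4  ⇒  (0, 0, 1, -33/23)
     R0 -= -1/4·R2  ⇒  (1, 0, 0, -14/23)
     R1 -= -7/4·R2  ⇒  (0, 1, 0, -35/46)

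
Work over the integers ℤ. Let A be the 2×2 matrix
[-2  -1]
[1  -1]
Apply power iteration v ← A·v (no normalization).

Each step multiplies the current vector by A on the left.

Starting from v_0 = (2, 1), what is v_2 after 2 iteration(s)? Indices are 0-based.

v_2 = (9, -6)

v_0 = (2, 1).
v_1 = A·v_0 = (-5, 1).
v_2 = A·v_1 = (9, -6).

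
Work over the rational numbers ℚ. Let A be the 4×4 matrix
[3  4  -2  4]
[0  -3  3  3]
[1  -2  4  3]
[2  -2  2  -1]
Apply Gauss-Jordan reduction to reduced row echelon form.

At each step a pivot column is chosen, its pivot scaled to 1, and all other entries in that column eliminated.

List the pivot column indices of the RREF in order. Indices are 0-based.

pivot columns: 0, 1, 2, 3

pivot(0,0)=3: scale R0 → (1, 4/3, -2/3, 4/3)
  clear (2,0): R2 −= (1)R0 → (0, -10/3, 14/3, 5/3)
  clear (3,0): R3 −= (2)R0 → (0, -14/3, 10/3, -11/3)
pivot(1,1)=-3: scale R1 → (0, 1, -1, -1)
  clear (0,1): R0 −= (4/3)R1 → (1, 0, 2/3, 8/3)
  clear (2,1): R2 −= (-10/3)R1 → (0, 0, 4/3, -5/3)
  clear (3,1): R3 −= (-14/3)R1 → (0, 0, -4/3, -25/3)
pivot(2,2)=4/3: scale R2 → (0, 0, 1, -5/4)
  clear (0,2): R0 −= (2/3)R2 → (1, 0, 0, 7/2)
  clear (1,2): R1 −= (-1)R2 → (0, 1, 0, -9/4)
  clear (3,2): R3 −= (-4/3)R2 → (0, 0, 0, -10)
pivot(3,3)=-10: scale R3 → (0, 0, 0, 1)
  clear (0,3): R0 −= (7/2)R3 → (1, 0, 0, 0)
  clear (1,3): R1 −= (-9/4)R3 → (0, 1, 0, 0)
  clear (2,3): R2 −= (-5/4)R3 → (0, 0, 1, 0)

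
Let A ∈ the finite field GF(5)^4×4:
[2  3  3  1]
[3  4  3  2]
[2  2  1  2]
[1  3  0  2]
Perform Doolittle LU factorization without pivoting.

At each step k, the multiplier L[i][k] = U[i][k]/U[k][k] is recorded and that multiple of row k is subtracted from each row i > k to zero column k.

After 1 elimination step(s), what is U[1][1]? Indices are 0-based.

[col 0] pivot 2
  R1 -= 4*R0 → (0, 2, 1, 3)  (L[1][0] := 4)
  R2 -= 1*R0 → (0, 4, 3, 1)  (L[2][0] := 1)
  R3 -= 3*R0 → (0, 4, 1, 4)  (L[3][0] := 3)

U[1][1] = 2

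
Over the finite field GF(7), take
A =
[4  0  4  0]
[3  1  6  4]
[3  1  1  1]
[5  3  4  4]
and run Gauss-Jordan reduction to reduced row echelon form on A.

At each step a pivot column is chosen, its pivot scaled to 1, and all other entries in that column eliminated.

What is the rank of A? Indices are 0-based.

rank = 4

step 1: normalize row 0 (÷4) = (1, 0, 1, 0)
  row 1: subtract 3×row0 = (0, 1, 3, 4)
  row 2: subtract 3×row0 = (0, 1, 5, 1)
  row 3: subtract 5×row0 = (0, 3, 6, 4)
step 2: normalize row 1 (÷1) = (0, 1, 3, 4)
  row 2: subtract 1×row1 = (0, 0, 2, 4)
  row 3: subtract 3×row1 = (0, 0, 4, 6)
step 3: normalize row 2 (÷2) = (0, 0, 1, 2)
  row 0: subtract 1×row2 = (1, 0, 0, 5)
  row 1: subtract 3×row2 = (0, 1, 0, 5)
  row 3: subtract 4×row2 = (0, 0, 0, 5)
step 4: normalize row 3 (÷5) = (0, 0, 0, 1)
  row 0: subtract 5×row3 = (1, 0, 0, 0)
  row 1: subtract 5×row3 = (0, 1, 0, 0)
  row 2: subtract 2×row3 = (0, 0, 1, 0)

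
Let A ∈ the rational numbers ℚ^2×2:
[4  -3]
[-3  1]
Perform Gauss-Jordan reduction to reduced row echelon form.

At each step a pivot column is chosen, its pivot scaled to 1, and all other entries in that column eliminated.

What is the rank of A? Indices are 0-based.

rank = 2

pivot(0,0)=4: scale R0 → (1, -3/4)
  clear (1,0): R1 −= (-3)R0 → (0, -5/4)
pivot(1,1)=-5/4: scale R1 → (0, 1)
  clear (0,1): R0 −= (-3/4)R1 → (1, 0)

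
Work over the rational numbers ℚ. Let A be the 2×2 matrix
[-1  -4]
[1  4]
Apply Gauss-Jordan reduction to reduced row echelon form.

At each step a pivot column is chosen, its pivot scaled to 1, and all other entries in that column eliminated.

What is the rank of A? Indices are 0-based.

rank = 1

step 1: normalize row 0 (÷-1) = (1, 4)
  row 1: subtract 1×row0 = (0, 0)
skip col 1 (zero from row 1)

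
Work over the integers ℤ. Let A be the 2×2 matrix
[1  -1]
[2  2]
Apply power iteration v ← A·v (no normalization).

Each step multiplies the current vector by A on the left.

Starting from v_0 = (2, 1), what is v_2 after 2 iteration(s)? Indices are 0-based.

v_2 = (-5, 14)

v_0 = (2, 1).
v_1 = A·v_0 = (1, 6).
v_2 = A·v_1 = (-5, 14).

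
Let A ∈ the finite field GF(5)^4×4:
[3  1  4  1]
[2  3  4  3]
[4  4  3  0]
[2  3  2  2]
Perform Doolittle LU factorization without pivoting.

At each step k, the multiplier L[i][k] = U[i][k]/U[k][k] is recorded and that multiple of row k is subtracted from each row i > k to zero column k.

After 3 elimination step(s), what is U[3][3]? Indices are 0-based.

k=0: U[0][0]=3
  eliminate (1,0): mult=4, new row 1: (0, 4, 3, 4); set L[1][0]=4
  eliminate (2,0): mult=3, new row 2: (0, 1, 1, 2); set L[2][0]=3
  eliminate (3,0): mult=4, new row 3: (0, 4, 1, 3); set L[3][0]=4
k=1: U[1][1]=4
  eliminate (2,1): mult=4, new row 2: (0, 0, 4, 1); set L[2][1]=4
  eliminate (3,1): mult=1, new row 3: (0, 0, 3, 4); set L[3][1]=1
k=2: U[2][2]=4
  eliminate (3,2): mult=2, new row 3: (0, 0, 0, 2); set L[3][2]=2

U[3][3] = 2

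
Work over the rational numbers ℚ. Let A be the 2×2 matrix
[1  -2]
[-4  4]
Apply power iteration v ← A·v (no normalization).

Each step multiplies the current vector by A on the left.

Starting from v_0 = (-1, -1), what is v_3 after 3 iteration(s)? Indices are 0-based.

v_3 = (9, -20)

v_0 = (-1, -1).
v_1 = A·v_0 = (1, 0).
v_2 = A·v_1 = (1, -4).
v_3 = A·v_2 = (9, -20).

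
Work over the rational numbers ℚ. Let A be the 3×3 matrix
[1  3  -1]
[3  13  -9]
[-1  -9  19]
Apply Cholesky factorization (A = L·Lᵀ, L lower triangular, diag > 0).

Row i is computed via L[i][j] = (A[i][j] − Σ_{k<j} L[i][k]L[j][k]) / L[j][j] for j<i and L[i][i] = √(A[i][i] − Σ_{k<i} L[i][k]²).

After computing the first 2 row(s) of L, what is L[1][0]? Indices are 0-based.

Step 1: L[0][0] = √(1) = 1.
  L[1][0] = (3) / L[0][0] = 3.
Step 2: L[1][1] = √(4) = 2.

L[1][0] = 3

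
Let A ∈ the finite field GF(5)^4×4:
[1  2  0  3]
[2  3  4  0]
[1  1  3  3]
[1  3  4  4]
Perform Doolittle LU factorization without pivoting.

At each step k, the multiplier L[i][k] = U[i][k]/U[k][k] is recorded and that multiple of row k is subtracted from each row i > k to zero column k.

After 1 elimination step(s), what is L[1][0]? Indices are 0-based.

[col 0] pivot 1
  R1 -= 2*R0 → (0, 4, 4, 4)  (L[1][0] := 2)
  R2 -= 1*R0 → (0, 4, 3, 0)  (L[2][0] := 1)
  R3 -= 1*R0 → (0, 1, 4, 1)  (L[3][0] := 1)

L[1][0] = 2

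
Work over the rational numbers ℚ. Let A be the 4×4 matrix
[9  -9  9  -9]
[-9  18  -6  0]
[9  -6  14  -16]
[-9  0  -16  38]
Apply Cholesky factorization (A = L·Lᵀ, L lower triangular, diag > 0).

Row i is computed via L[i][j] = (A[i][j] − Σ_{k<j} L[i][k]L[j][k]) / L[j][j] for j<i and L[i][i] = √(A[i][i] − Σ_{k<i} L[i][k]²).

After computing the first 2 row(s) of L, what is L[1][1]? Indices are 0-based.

Step 1: L[0][0] = √(9) = 3.
  L[1][0] = (-9) / L[0][0] = -3.
Step 2: L[1][1] = √(9) = 3.

L[1][1] = 3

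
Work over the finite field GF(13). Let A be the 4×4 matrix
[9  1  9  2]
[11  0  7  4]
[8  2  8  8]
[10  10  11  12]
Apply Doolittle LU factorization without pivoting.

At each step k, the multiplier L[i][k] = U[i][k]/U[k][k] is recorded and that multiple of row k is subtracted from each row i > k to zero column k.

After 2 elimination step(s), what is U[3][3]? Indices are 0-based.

U[3][3] = 1

k=0: U[0][0]=9
  eliminate (1,0): mult=7, new row 1: (0, 6, 9, 3); set L[1][0]=7
  eliminate (2,0): mult=11, new row 2: (0, 4, 0, 12); set L[2][0]=11
  eliminate (3,0): mult=4, new row 3: (0, 6, 1, 4); set L[3][0]=4
k=1: U[1][1]=6
  eliminate (2,1): mult=5, new row 2: (0, 0, 7, 10); set L[2][1]=5
  eliminate (3,1): mult=1, new row 3: (0, 0, 5, 1); set L[3][1]=1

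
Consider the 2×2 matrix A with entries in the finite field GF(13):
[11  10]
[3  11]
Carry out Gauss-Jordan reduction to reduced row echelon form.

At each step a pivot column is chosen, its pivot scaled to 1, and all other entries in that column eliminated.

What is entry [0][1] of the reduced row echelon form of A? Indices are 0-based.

step 1: normalize row 0 (÷11) = (1, 8)
  row 1: subtract 3×row0 = (0, 0)
skip col 1 (zero from row 1)

M[0][1] = 8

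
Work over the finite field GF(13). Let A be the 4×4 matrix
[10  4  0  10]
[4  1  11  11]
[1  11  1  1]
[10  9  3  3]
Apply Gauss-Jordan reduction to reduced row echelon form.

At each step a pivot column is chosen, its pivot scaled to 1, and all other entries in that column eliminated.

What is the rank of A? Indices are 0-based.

step 1: normalize row 0 (÷10) = (1, 3, 0, 1)
  row 1: subtract 4×row0 = (0, 2, 11, 7)
  row 2: subtract 1×row0 = (0, 8, 1, 0)
  row 3: subtract 10×row0 = (0, 5, 3, 6)
step 2: normalize row 1 (÷2) = (0, 1, 12, 10)
  row 0: subtract 3×row1 = (1, 0, 3, 10)
  row 2: subtract 8×row1 = (0, 0, 9, 11)
  row 3: subtract 5×row1 = (0, 0, 8, 8)
step 3: normalize row 2 (÷9) = (0, 0, 1, 7)
  row 0: subtract 3×row2 = (1, 0, 0, 2)
  row 1: subtract 12×row2 = (0, 1, 0, 4)
  row 3: subtract 8×row2 = (0, 0, 0, 4)
step 4: normalize row 3 (÷4) = (0, 0, 0, 1)
  row 0: subtract 2×row3 = (1, 0, 0, 0)
  row 1: subtract 4×row3 = (0, 1, 0, 0)
  row 2: subtract 7×row3 = (0, 0, 1, 0)

rank = 4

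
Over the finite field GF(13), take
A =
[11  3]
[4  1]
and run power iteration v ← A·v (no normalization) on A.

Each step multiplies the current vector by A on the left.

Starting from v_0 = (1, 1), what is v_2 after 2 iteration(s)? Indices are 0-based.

v_2 = (0, 9)

v_0 = (1, 1).
v_1 = A·v_0 = (1, 5).
v_2 = A·v_1 = (0, 9).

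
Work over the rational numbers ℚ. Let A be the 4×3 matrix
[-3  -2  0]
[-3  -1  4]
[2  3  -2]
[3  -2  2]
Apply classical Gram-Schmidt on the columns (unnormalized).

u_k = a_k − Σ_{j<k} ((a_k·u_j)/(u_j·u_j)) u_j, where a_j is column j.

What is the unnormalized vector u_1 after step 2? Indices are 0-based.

Step 1: u_0 = a_0 = (-3, -3, 2, 3).
Step 2: u_1 = a_1 − (9/31)·u_0 = (-35/31, -4/31, 75/31, -89/31).

u_1 = (-35/31, -4/31, 75/31, -89/31)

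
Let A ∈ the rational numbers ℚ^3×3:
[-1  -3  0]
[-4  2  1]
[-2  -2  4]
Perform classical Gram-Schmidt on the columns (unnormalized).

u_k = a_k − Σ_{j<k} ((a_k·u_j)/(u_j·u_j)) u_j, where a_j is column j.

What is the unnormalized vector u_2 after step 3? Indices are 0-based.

Step 1: u_0 = a_0 = (-1, -4, -2).
Step 2: u_1 = a_1 − (-1/21)·u_0 = (-64/21, 38/21, -44/21).
Step 3: u_2 = a_2 − (-4/7)·u_0 − (-69/178)·u_1 = (-156/89, -52/89, 182/89).

u_2 = (-156/89, -52/89, 182/89)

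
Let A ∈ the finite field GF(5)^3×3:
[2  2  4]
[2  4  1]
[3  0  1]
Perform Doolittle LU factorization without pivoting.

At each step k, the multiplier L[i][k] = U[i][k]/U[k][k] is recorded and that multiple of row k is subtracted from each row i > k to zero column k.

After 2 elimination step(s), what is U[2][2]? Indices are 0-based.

U[2][2] = 3

k=0: U[0][0]=2
  eliminate (1,0): mult=1, new row 1: (0, 2, 2); set L[1][0]=1
  eliminate (2,0): mult=4, new row 2: (0, 2, 0); set L[2][0]=4
k=1: U[1][1]=2
  eliminate (2,1): mult=1, new row 2: (0, 0, 3); set L[2][1]=1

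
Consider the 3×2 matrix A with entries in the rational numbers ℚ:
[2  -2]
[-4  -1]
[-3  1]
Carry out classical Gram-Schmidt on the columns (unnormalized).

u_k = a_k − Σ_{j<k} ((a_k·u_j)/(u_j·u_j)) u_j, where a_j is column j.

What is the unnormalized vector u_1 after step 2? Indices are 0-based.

u_1 = (-52/29, -41/29, 20/29)

Step 1: u_0 = a_0 = (2, -4, -3).
Step 2: u_1 = a_1 − (-3/29)·u_0 = (-52/29, -41/29, 20/29).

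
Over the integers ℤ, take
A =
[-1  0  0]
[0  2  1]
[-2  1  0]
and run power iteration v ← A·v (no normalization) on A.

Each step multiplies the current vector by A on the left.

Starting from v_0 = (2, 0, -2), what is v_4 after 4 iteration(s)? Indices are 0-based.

v_4 = (2, -40, -10)

v_0 = (2, 0, -2).
v_1 = A·v_0 = (-2, -2, -4).
v_2 = A·v_1 = (2, -8, 2).
v_3 = A·v_2 = (-2, -14, -12).
v_4 = A·v_3 = (2, -40, -10).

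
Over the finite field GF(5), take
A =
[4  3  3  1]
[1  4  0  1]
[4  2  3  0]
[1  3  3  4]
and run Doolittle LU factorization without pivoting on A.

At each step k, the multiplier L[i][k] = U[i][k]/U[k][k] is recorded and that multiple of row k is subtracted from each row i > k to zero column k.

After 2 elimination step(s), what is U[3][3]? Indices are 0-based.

[col 0] pivot 4
  R1 -= 4*R0 → (0, 2, 3, 2)  (L[1][0] := 4)
  R2 -= 1*R0 → (0, 4, 0, 4)  (L[2][0] := 1)
  R3 -= 4*R0 → (0, 1, 1, 0)  (L[3][0] := 4)
[col 1] pivot 2
  R2 -= 2*R1 → (0, 0, 4, 0)  (L[2][1] := 2)
  R3 -= 3*R1 → (0, 0, 2, 4)  (L[3][1] := 3)

U[3][3] = 4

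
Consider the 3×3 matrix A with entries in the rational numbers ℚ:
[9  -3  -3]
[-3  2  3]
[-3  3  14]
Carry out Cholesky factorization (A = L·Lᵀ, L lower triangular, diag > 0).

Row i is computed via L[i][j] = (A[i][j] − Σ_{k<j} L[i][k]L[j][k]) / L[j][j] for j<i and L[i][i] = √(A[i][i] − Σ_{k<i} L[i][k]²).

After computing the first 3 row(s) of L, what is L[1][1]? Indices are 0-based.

L[1][1] = 1

Step 1: L[0][0] = √(9) = 3.
  L[1][0] = (-3) / L[0][0] = -1.
Step 2: L[1][1] = √(1) = 1.
  L[2][0] = (-3) / L[0][0] = -1.
  L[2][1] = (2) / L[1][1] = 2.
Step 3: L[2][2] = √(9) = 3.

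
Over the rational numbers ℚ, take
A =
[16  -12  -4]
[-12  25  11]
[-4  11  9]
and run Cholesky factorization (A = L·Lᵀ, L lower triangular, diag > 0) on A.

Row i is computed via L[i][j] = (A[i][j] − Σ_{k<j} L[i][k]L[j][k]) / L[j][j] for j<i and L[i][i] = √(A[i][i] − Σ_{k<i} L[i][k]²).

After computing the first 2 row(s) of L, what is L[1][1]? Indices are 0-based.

Step 1: L[0][0] = √(16) = 4.
  L[1][0] = (-12) / L[0][0] = -3.
Step 2: L[1][1] = √(16) = 4.

L[1][1] = 4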